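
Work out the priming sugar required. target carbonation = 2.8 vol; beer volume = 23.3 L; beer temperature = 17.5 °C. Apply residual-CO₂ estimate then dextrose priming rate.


residual = 14.695·(0.01821 + 0.09011·e^(−0.04·T));  sugar = (target − residual)·4.0·V
residual = 14.695·(0.01821 + 0.09011·e^(−0.04·17.5)) = 0.9252
sugar = (2.8 − 0.9252)·4.0·23.3

174.7353 g


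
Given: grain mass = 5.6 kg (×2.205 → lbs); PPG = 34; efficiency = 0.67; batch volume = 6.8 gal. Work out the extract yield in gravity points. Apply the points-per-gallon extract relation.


points = lbs × PPG × eff / vol
lbs = 5.6 × 2.205 = 12.3480
points = 12.3480 × 34 × 0.67 / 6.8

41.3658 points


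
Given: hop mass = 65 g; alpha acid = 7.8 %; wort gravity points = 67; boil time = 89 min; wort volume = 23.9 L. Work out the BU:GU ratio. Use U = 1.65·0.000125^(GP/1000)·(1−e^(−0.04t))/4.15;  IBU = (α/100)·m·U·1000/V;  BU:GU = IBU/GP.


U = 1.65·0.000125^(67/1000)·(1−e^(−0.04·89))/4.15 = 0.2115
IBU = (7.8/100)·65·0.2115·1000/23.9 = 44.8755
BU:GU = 44.8755/67

0.6698


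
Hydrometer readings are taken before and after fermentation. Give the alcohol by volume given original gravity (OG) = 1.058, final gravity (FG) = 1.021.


ABV = (OG − FG) · 131.25
ABV = (1.058 − 1.021) · 131.25

4.8563 % ABV


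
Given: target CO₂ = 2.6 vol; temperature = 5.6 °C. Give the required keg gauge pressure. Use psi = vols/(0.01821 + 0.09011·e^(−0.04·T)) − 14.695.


psi = 2.6/(0.01821 + 0.09011·e^(−0.04·5.6)) − 14.695

14.1182 psi


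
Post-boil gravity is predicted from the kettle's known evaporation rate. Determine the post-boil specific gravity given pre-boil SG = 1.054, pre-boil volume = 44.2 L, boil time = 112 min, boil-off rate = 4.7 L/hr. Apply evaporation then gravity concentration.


V_post = V_pre − rate·(t/60);  SG_post = 1 + (SG_pre−1)·V_pre/V_post
V_post = 44.2 − 4.7·(112/60) = 35.4267
SG_post = 1 + (1.054 − 1)·44.2/35.4267

1.0674


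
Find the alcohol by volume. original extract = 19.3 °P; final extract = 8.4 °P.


SG = 259/(259 − P);  ABV = (OG − FG)·131.25
OG = 259/(259 − 19.3) = 1.0805
FG = 259/(259 − 8.4) = 1.0335
ABV = (1.0805 − 1.0335)·131.25

6.1685 % ABV


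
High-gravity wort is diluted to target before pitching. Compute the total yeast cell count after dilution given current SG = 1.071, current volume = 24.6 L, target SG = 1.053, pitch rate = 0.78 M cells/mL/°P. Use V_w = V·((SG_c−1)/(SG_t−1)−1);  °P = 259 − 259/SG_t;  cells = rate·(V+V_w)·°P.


V_w = 24.6·((1.071−1)/(1.053−1)−1) = 8.3547
V_final = 24.6 + 8.3547 = 32.9547
°P = 259 − 259/1.053 = 13.0361
cells = 0.78·32.9547·13.0361

335.0884 billion cells


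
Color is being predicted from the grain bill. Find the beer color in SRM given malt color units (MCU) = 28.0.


SRM = 1.4922 · MCU^0.6859
SRM = 1.4922 · 28.0^0.6859

14.6701 SRM


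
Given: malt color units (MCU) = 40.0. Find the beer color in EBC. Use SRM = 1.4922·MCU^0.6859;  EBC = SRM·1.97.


SRM = 1.4922·40.0^0.6859 = 18.7361
EBC = 18.7361·1.97

36.9102 EBC


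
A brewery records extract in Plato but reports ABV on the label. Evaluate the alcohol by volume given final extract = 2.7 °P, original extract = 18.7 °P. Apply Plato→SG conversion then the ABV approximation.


SG = 259/(259 − P);  ABV = (OG − FG)·131.25
OG = 259/(259 − 18.7) = 1.0778
FG = 259/(259 − 2.7) = 1.0105
ABV = (1.0778 − 1.0105)·131.25

8.8311 % ABV


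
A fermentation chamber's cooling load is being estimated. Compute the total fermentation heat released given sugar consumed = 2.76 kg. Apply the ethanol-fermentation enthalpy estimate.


Q = m_sugar · 590 kJ/kg
Q = 2.76 · 590

1628.4000 kJ


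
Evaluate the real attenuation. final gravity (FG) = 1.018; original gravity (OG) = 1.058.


AA = (OG−FG)/(OG−1)·100;  RA = AA·0.8192
AA = (1.058 − 1.018)/(1.058 − 1)·100 = 68.9655
RA = 68.9655·0.8192

56.4966 %


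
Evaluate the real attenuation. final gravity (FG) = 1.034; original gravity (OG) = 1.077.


AA = (OG−FG)/(OG−1)·100;  RA = AA·0.8192
AA = (1.077 − 1.034)/(1.077 − 1)·100 = 55.8442
RA = 55.8442·0.8192

45.7475 %


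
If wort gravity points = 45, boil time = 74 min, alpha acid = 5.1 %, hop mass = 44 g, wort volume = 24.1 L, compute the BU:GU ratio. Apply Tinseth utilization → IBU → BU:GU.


U = 1.65·0.000125^(GP/1000)·(1−e^(−0.04t))/4.15;  IBU = (α/100)·m·U·1000/V;  BU:GU = IBU/GP
U = 1.65·0.000125^(45/1000)·(1−e^(−0.04·74))/4.15 = 0.2516
IBU = (5.1/100)·44·0.2516·1000/24.1 = 23.4258
BU:GU = 23.4258/45

0.5206


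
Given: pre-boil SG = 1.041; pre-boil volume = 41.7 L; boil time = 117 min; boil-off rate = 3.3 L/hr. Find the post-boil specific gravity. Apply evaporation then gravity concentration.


V_post = V_pre − rate·(t/60);  SG_post = 1 + (SG_pre−1)·V_pre/V_post
V_post = 41.7 − 3.3·(117/60) = 35.2650
SG_post = 1 + (1.041 − 1)·41.7/35.2650

1.0485


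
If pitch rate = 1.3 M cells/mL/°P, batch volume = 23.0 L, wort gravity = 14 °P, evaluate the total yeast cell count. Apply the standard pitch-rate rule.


cells (billions) = rate · V_L · °P
cells = 1.3 · 23.0 · 14

418.6000 billion cells


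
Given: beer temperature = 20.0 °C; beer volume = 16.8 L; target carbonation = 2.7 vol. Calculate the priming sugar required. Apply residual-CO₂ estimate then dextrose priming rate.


residual = 14.695·(0.01821 + 0.09011·e^(−0.04·T));  sugar = (target − residual)·4.0·V
residual = 14.695·(0.01821 + 0.09011·e^(−0.04·20.0)) = 0.8626
sugar = (2.7 − 0.8626)·4.0·16.8

123.4745 g


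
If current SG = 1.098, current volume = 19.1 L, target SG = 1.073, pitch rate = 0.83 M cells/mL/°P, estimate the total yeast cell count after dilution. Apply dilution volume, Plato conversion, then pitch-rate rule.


V_w = V·((SG_c−1)/(SG_t−1)−1);  °P = 259 − 259/SG_t;  cells = rate·(V+V_w)·°P
V_w = 19.1·((1.098−1)/(1.073−1)−1) = 6.5411
V_final = 19.1 + 6.5411 = 25.6411
°P = 259 − 259/1.073 = 17.6207
cells = 0.83·25.6411·17.6207

375.0054 billion cells


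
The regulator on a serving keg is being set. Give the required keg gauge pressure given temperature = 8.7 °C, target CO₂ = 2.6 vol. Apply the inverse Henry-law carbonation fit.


psi = vols/(0.01821 + 0.09011·e^(−0.04·T)) − 14.695
psi = 2.6/(0.01821 + 0.09011·e^(−0.04·8.7)) − 14.695

17.0756 psi


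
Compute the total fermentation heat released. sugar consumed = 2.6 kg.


Q = m_sugar · 590 kJ/kg
Q = 2.6 · 590

1534.0000 kJ


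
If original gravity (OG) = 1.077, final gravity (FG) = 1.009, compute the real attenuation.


AA = (OG−FG)/(OG−1)·100;  RA = AA·0.8192
AA = (1.077 − 1.009)/(1.077 − 1)·100 = 88.3117
RA = 88.3117·0.8192

72.3449 %


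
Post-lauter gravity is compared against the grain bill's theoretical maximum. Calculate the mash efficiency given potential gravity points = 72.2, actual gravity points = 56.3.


efficiency = actual / potential × 100
efficiency = 56.3 / 72.2 × 100

77.9778 %


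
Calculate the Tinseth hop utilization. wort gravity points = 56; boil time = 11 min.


U = 1.65·0.000125^(GP/1000) · (1 − e^(−0.04·t))/4.15
bigness = 1.65·0.000125^(56/1000) = 0.9975
boil_factor = (1 − e^(−0.04·11))/4.15 = 0.0858
U = 0.9975 · 0.0858

0.0856


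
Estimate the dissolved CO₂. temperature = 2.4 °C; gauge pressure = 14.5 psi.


vols = (P + 14.695)·(0.01821 + 0.09011·e^(−0.04·T))
vols = (14.5 + 14.695)·(0.01821 + 0.09011·e^(−0.04·2.4))

2.9216 volumes


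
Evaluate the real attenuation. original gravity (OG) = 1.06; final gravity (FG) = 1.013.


AA = (OG−FG)/(OG−1)·100;  RA = AA·0.8192
AA = (1.06 − 1.013)/(1.06 − 1)·100 = 78.3333
RA = 78.3333·0.8192

64.1707 %


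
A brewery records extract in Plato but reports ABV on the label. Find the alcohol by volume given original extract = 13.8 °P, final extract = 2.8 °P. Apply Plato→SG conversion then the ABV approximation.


SG = 259/(259 − P);  ABV = (OG − FG)·131.25
OG = 259/(259 − 13.8) = 1.0563
FG = 259/(259 − 2.8) = 1.0109
ABV = (1.0563 − 1.0109)·131.25

5.9524 % ABV


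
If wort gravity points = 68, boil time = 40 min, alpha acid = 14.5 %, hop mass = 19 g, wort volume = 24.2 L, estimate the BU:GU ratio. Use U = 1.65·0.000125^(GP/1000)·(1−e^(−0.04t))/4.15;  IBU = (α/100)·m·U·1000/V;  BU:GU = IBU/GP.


U = 1.65·0.000125^(68/1000)·(1−e^(−0.04·40))/4.15 = 0.1722
IBU = (14.5/100)·19·0.1722·1000/24.2 = 19.6061
BU:GU = 19.6061/68

0.2883


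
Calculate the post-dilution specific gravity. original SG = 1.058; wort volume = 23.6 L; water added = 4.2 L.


SG_new = 1 + (SG_old − 1)·V_old/(V_old + V_water)
pts = (1.058 − 1)·1000·23.6/(23.6 + 4.2) = 49.2374
SG_new = 1 + 49.2374/1000

1.0492


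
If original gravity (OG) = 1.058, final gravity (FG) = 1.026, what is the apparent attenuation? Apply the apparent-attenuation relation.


AA = (OG − FG)/(OG − 1) · 100
AA = (1.058 − 1.026)/(1.058 − 1) · 100

55.1724 %


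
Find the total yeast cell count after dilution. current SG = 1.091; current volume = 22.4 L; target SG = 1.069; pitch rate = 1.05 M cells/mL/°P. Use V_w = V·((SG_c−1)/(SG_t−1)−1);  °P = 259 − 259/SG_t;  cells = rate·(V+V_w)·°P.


V_w = 22.4·((1.091−1)/(1.069−1)−1) = 7.1420
V_final = 22.4 + 7.1420 = 29.5420
°P = 259 − 259/1.069 = 16.7175
cells = 1.05·29.5420·16.7175

518.5621 billion cells


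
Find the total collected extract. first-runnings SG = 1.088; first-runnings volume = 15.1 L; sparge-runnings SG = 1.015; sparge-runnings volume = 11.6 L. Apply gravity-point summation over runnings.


total = Σ (SG_i − 1)·1000·V_i
first = (1.088 − 1)·1000·15.1 = 1328.8000
sparge = (1.015 − 1)·1000·11.6 = 174.0000
total = 1328.8000 + 174.0000

1502.8000 gravity·L


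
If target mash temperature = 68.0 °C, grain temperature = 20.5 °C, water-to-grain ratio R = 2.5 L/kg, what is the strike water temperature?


T_strike = (0.41/R)·(T_mash − T_grain) + T_mash
T_strike = (0.41/2.5)·(68.0 − 20.5) + 68.0

75.7900 °C


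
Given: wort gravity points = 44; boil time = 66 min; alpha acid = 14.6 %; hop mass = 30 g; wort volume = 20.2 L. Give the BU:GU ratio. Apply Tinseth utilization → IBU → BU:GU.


U = 1.65·0.000125^(GP/1000)·(1−e^(−0.04t))/4.15;  IBU = (α/100)·m·U·1000/V;  BU:GU = IBU/GP
U = 1.65·0.000125^(44/1000)·(1−e^(−0.04·66))/4.15 = 0.2486
IBU = (14.6/100)·30·0.2486·1000/20.2 = 53.9100
BU:GU = 53.9100/44

1.2252


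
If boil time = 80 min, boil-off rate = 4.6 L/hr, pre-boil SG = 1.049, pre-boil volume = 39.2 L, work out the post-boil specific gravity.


V_post = V_pre − rate·(t/60);  SG_post = 1 + (SG_pre−1)·V_pre/V_post
V_post = 39.2 − 4.6·(80/60) = 33.0667
SG_post = 1 + (1.049 − 1)·39.2/33.0667

1.0581


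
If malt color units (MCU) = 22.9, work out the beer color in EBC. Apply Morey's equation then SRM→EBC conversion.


SRM = 1.4922·MCU^0.6859;  EBC = SRM·1.97
SRM = 1.4922·22.9^0.6859 = 12.7802
EBC = 12.7802·1.97

25.1770 EBC


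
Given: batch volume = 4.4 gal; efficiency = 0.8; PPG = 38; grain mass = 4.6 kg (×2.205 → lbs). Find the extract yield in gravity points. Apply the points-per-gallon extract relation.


points = lbs × PPG × eff / vol
lbs = 4.6 × 2.205 = 10.1430
points = 10.1430 × 38 × 0.8 / 4.4

70.0789 points


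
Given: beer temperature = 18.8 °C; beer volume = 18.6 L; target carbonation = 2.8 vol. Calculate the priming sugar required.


residual = 14.695·(0.01821 + 0.09011·e^(−0.04·T));  sugar = (target − residual)·4.0·V
residual = 14.695·(0.01821 + 0.09011·e^(−0.04·18.8)) = 0.8918
sugar = (2.8 − 0.8918)·4.0·18.6

141.9672 g


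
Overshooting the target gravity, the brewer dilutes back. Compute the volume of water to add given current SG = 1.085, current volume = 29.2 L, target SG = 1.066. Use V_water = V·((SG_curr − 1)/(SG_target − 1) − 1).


V_water = 29.2·((1.085 − 1)/(1.066 − 1) − 1)

8.4061 L


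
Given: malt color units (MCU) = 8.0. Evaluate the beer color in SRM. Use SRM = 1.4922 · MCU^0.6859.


SRM = 1.4922 · 8.0^0.6859

6.2124 SRM


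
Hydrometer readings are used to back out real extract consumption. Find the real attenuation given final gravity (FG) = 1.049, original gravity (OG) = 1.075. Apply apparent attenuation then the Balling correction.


AA = (OG−FG)/(OG−1)·100;  RA = AA·0.8192
AA = (1.075 − 1.049)/(1.075 − 1)·100 = 34.6667
RA = 34.6667·0.8192

28.3989 %


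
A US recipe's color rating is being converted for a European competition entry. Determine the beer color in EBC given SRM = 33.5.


EBC = SRM · 1.97
EBC = 33.5 · 1.97

65.9950 EBC


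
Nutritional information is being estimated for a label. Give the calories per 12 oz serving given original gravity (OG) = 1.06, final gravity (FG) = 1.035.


ABW = (OG−FG)·131.25·0.79/FG;  °P = 259 − 259/SG (for OG→OE and FG→AE);  RE = 0.1808·OE + 0.8192·AE;  Cal = (6.9·ABW + 4·(RE−0.1))·FG·3.55
ABW = (1.06 − 1.035)·131.25·0.79/1.035 = 2.5045
OE = 259 − 259/1.06 = 14.6604 °P
AE = 259 − 259/1.035 = 8.7585 °P
RE = 0.1808·14.6604 + 0.8192·8.7585 = 9.8255 °P
Cal = (6.9·2.5045 + 4·(9.8255−0.1))·1.035·3.55

206.4316 kcal


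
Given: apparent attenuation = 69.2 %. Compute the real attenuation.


RA = AA · 0.8192
RA = 69.2 · 0.8192

56.6886 %


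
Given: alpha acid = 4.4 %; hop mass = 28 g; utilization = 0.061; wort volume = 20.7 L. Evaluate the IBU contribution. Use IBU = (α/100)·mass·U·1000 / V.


IBU = (4.4/100)·28·0.061·1000 / 20.7

3.6305 IBU


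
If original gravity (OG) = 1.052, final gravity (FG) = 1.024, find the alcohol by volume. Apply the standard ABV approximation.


ABV = (OG − FG) · 131.25
ABV = (1.052 − 1.024) · 131.25

3.6750 % ABV


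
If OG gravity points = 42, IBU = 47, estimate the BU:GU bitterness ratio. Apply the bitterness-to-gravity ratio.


BU:GU = IBU / OG_points
BU:GU = 47 / 42

1.1190


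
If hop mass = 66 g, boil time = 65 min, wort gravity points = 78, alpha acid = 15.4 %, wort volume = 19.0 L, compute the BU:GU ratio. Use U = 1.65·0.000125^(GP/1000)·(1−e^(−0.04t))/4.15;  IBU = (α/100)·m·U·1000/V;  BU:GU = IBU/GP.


U = 1.65·0.000125^(78/1000)·(1−e^(−0.04·65))/4.15 = 0.1826
IBU = (15.4/100)·66·0.1826·1000/19.0 = 97.6762
BU:GU = 97.6762/78

1.2523


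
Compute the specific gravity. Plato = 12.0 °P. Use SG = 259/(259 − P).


SG = 259/(259 − 12.0)

1.0486


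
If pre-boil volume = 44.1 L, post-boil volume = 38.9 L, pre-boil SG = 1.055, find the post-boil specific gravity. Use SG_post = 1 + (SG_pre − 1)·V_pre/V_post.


pts_pre = (1.055 − 1)·1000 = 55.0000
pts_post = 55.0000·44.1/38.9 = 62.3522
SG_post = 1 + 62.3522/1000

1.0624


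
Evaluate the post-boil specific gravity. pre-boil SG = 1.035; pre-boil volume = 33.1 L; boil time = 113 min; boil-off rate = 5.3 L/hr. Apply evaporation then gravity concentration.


V_post = V_pre − rate·(t/60);  SG_post = 1 + (SG_pre−1)·V_pre/V_post
V_post = 33.1 − 5.3·(113/60) = 23.1183
SG_post = 1 + (1.035 − 1)·33.1/23.1183

1.0501


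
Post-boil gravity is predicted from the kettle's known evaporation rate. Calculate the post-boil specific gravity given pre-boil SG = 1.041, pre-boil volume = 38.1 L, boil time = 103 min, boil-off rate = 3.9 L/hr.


V_post = V_pre − rate·(t/60);  SG_post = 1 + (SG_pre−1)·V_pre/V_post
V_post = 38.1 − 3.9·(103/60) = 31.4050
SG_post = 1 + (1.041 − 1)·38.1/31.4050

1.0497


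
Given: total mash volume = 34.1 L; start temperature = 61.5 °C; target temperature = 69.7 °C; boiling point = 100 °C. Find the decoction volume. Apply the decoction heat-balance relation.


V_dec = V_total·(T_target − T_start)/(T_boil − T_start)
V_dec = 34.1·(69.7 − 61.5)/(100 − 61.5)

7.2629 L


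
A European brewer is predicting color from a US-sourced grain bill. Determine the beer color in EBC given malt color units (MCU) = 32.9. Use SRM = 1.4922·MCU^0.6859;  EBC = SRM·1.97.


SRM = 1.4922·32.9^0.6859 = 16.3860
EBC = 16.3860·1.97

32.2803 EBC


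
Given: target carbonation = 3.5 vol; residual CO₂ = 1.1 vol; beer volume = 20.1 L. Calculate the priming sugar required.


sugar = (target − residual)·4.0·V
sugar = (3.5 − 1.1)·4.0·20.1

192.9600 g


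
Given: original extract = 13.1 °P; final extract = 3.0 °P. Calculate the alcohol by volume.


SG = 259/(259 − P);  ABV = (OG − FG)·131.25
OG = 259/(259 − 13.1) = 1.0533
FG = 259/(259 − 3.0) = 1.0117
ABV = (1.0533 − 1.0117)·131.25

5.4541 % ABV


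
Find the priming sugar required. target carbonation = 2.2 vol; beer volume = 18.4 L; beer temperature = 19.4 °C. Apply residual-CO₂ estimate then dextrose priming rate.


residual = 14.695·(0.01821 + 0.09011·e^(−0.04·T));  sugar = (target − residual)·4.0·V
residual = 14.695·(0.01821 + 0.09011·e^(−0.04·19.4)) = 0.8770
sugar = (2.2 − 0.8770)·4.0·18.4

97.3702 g


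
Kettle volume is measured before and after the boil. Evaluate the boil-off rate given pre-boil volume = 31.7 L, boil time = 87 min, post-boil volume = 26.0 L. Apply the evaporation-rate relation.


rate = (V_pre − V_post) / (t_min/60)
rate = (31.7 − 26.0) / (87/60)

3.9310 L/hr


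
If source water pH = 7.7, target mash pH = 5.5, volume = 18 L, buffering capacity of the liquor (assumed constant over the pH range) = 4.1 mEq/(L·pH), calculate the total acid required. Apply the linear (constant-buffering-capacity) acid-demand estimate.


acid = buffering capacity · (pH_source − pH_target) · V
acid = 4.1 · (7.7 − 5.5) · 18

162.3600 mEq


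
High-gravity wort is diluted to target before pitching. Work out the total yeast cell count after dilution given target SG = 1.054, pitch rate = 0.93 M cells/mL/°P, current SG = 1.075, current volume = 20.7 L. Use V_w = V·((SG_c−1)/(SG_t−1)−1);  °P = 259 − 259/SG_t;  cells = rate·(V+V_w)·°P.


V_w = 20.7·((1.075−1)/(1.054−1)−1) = 8.0500
V_final = 20.7 + 8.0500 = 28.7500
°P = 259 − 259/1.054 = 13.2694
cells = 0.93·28.7500·13.2694

354.7919 billion cells


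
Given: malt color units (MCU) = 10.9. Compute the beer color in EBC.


SRM = 1.4922·MCU^0.6859;  EBC = SRM·1.97
SRM = 1.4922·10.9^0.6859 = 7.6806
EBC = 7.6806·1.97

15.1309 EBC


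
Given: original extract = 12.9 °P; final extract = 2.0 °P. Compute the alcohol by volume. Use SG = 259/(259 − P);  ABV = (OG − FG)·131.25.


OG = 259/(259 − 12.9) = 1.0524
FG = 259/(259 − 2.0) = 1.0078
ABV = (1.0524 − 1.0078)·131.25

5.8584 % ABV


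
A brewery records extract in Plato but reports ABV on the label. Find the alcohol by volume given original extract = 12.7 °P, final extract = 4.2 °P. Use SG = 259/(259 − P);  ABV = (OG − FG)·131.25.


OG = 259/(259 − 12.7) = 1.0516
FG = 259/(259 − 4.2) = 1.0165
ABV = (1.0516 − 1.0165)·131.25

4.6042 % ABV


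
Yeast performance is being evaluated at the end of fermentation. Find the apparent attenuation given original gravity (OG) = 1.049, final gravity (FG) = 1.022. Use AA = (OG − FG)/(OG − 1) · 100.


AA = (1.049 − 1.022)/(1.049 − 1) · 100

55.1020 %


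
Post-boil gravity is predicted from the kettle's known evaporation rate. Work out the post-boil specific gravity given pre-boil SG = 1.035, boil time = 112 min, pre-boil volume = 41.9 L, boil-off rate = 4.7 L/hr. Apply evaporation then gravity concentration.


V_post = V_pre − rate·(t/60);  SG_post = 1 + (SG_pre−1)·V_pre/V_post
V_post = 41.9 − 4.7·(112/60) = 33.1267
SG_post = 1 + (1.035 − 1)·41.9/33.1267

1.0443


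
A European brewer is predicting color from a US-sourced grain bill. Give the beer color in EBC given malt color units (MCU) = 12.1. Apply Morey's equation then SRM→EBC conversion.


SRM = 1.4922·MCU^0.6859;  EBC = SRM·1.97
SRM = 1.4922·12.1^0.6859 = 8.2511
EBC = 8.2511·1.97

16.2546 EBC


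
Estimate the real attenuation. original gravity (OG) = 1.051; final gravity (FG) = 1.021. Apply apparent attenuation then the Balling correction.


AA = (OG−FG)/(OG−1)·100;  RA = AA·0.8192
AA = (1.051 − 1.021)/(1.051 − 1)·100 = 58.8235
RA = 58.8235·0.8192

48.1882 %


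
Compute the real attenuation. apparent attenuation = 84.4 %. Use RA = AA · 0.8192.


RA = 84.4 · 0.8192

69.1405 %


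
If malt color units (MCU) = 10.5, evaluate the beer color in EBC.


SRM = 1.4922·MCU^0.6859;  EBC = SRM·1.97
SRM = 1.4922·10.5^0.6859 = 7.4862
EBC = 7.4862·1.97

14.7478 EBC


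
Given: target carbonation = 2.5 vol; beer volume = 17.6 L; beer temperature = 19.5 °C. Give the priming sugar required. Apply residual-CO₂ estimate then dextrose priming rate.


residual = 14.695·(0.01821 + 0.09011·e^(−0.04·T));  sugar = (target − residual)·4.0·V
residual = 14.695·(0.01821 + 0.09011·e^(−0.04·19.5)) = 0.8746
sugar = (2.5 − 0.8746)·4.0·17.6

114.4280 g


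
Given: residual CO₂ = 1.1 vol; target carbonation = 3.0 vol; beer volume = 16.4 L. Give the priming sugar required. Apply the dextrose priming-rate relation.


sugar = (target − residual)·4.0·V
sugar = (3.0 − 1.1)·4.0·16.4

124.6400 g


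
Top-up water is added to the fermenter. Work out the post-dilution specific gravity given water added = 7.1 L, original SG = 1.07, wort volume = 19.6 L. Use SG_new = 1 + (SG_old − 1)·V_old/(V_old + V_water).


pts = (1.07 − 1)·1000·19.6/(19.6 + 7.1) = 51.3858
SG_new = 1 + 51.3858/1000

1.0514


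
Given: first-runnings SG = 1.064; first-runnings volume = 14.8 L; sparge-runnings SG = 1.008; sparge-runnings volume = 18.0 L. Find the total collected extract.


total = Σ (SG_i − 1)·1000·V_i
first = (1.064 − 1)·1000·14.8 = 947.2000
sparge = (1.008 − 1)·1000·18.0 = 144.0000
total = 947.2000 + 144.0000

1091.2000 gravity·L


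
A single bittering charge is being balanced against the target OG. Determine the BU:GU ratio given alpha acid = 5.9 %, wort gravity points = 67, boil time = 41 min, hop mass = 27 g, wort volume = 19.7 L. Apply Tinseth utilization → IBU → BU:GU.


U = 1.65·0.000125^(GP/1000)·(1−e^(−0.04t))/4.15;  IBU = (α/100)·m·U·1000/V;  BU:GU = IBU/GP
U = 1.65·0.000125^(67/1000)·(1−e^(−0.04·41))/4.15 = 0.1755
IBU = (5.9/100)·27·0.1755·1000/19.7 = 14.1914
BU:GU = 14.1914/67

0.2118


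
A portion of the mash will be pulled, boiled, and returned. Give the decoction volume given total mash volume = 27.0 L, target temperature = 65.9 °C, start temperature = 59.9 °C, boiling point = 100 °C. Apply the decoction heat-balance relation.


V_dec = V_total·(T_target − T_start)/(T_boil − T_start)
V_dec = 27.0·(65.9 − 59.9)/(100 − 59.9)

4.0399 L


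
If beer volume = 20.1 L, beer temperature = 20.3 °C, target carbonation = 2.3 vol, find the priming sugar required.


residual = 14.695·(0.01821 + 0.09011·e^(−0.04·T));  sugar = (target − residual)·4.0·V
residual = 14.695·(0.01821 + 0.09011·e^(−0.04·20.3)) = 0.8555
sugar = (2.3 − 0.8555)·4.0·20.1

116.1390 g


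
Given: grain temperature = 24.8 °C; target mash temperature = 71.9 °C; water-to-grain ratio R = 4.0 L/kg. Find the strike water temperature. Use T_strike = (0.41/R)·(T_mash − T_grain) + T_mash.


T_strike = (0.41/4.0)·(71.9 − 24.8) + 71.9

76.7278 °C


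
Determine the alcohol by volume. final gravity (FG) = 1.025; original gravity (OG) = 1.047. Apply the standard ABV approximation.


ABV = (OG − FG) · 131.25
ABV = (1.047 − 1.025) · 131.25

2.8875 % ABV


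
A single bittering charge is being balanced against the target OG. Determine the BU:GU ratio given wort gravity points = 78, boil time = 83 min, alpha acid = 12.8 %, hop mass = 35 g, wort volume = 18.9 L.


U = 1.65·0.000125^(GP/1000)·(1−e^(−0.04t))/4.15;  IBU = (α/100)·m·U·1000/V;  BU:GU = IBU/GP
U = 1.65·0.000125^(78/1000)·(1−e^(−0.04·83))/4.15 = 0.1901
IBU = (12.8/100)·35·0.1901·1000/18.9 = 45.0629
BU:GU = 45.0629/78

0.5777


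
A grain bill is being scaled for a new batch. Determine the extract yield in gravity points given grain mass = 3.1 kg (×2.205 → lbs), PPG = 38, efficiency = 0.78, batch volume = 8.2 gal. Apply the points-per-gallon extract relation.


points = lbs × PPG × eff / vol
lbs = 3.1 × 2.205 = 6.8355
points = 6.8355 × 38 × 0.78 / 8.2

24.7078 points


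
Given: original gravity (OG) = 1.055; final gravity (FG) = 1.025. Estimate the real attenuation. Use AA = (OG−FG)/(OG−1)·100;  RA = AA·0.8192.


AA = (1.055 − 1.025)/(1.055 − 1)·100 = 54.5455
RA = 54.5455·0.8192

44.6836 %


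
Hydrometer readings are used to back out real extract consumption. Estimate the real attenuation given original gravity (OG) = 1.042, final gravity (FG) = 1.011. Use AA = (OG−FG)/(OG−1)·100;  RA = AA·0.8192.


AA = (1.042 − 1.011)/(1.042 − 1)·100 = 73.8095
RA = 73.8095·0.8192

60.4648 %


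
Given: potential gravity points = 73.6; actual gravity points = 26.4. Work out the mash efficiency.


efficiency = actual / potential × 100
efficiency = 26.4 / 73.6 × 100

35.8696 %


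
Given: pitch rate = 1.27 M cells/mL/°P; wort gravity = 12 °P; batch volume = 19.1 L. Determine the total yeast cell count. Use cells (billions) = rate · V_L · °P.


cells = 1.27 · 19.1 · 12

291.0840 billion cells


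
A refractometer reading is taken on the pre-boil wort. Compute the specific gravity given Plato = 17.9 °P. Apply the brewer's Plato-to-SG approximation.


SG = 259/(259 − P)
SG = 259/(259 − 17.9)

1.0742


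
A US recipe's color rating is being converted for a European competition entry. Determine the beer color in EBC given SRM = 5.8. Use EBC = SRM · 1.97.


EBC = 5.8 · 1.97

11.4260 EBC


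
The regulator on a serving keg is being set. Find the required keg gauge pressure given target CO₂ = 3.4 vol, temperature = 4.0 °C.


psi = vols/(0.01821 + 0.09011·e^(−0.04·T)) − 14.695
psi = 3.4/(0.01821 + 0.09011·e^(−0.04·4.0)) − 14.695

21.0957 psi


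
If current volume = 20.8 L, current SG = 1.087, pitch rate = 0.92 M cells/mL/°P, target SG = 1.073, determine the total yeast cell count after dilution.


V_w = V·((SG_c−1)/(SG_t−1)−1);  °P = 259 − 259/SG_t;  cells = rate·(V+V_w)·°P
V_w = 20.8·((1.087−1)/(1.073−1)−1) = 3.9890
V_final = 20.8 + 3.9890 = 24.7890
°P = 259 − 259/1.073 = 17.6207
cells = 0.92·24.7890·17.6207

401.8560 billion cells


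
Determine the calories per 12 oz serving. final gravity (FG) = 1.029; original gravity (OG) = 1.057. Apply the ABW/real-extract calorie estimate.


ABW = (OG−FG)·131.25·0.79/FG;  °P = 259 − 259/SG (for OG→OE and FG→AE);  RE = 0.1808·OE + 0.8192·AE;  Cal = (6.9·ABW + 4·(RE−0.1))·FG·3.55
ABW = (1.057 − 1.029)·131.25·0.79/1.029 = 2.8214
OE = 259 − 259/1.057 = 13.9669 °P
AE = 259 − 259/1.029 = 7.2993 °P
RE = 0.1808·13.9669 + 0.8192·7.2993 = 8.5048 °P
Cal = (6.9·2.8214 + 4·(8.5048−0.1))·1.029·3.55

193.9246 kcal


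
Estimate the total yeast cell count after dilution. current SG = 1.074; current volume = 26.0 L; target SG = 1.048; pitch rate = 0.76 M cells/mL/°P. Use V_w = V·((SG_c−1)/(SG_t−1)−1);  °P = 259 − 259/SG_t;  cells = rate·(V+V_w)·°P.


V_w = 26.0·((1.074−1)/(1.048−1)−1) = 14.0833
V_final = 26.0 + 14.0833 = 40.0833
°P = 259 − 259/1.048 = 11.8626
cells = 0.76·40.0833·11.8626

361.3742 billion cells


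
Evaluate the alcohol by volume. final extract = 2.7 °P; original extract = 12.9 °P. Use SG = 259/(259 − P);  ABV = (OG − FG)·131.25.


OG = 259/(259 − 12.9) = 1.0524
FG = 259/(259 − 2.7) = 1.0105
ABV = (1.0524 − 1.0105)·131.25

5.4972 % ABV


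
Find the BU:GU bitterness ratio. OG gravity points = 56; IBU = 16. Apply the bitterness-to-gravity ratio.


BU:GU = IBU / OG_points
BU:GU = 16 / 56

0.2857


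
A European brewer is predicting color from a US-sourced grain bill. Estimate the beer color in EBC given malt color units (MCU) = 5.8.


SRM = 1.4922·MCU^0.6859;  EBC = SRM·1.97
SRM = 1.4922·5.8^0.6859 = 4.9827
EBC = 4.9827·1.97

9.8159 EBC


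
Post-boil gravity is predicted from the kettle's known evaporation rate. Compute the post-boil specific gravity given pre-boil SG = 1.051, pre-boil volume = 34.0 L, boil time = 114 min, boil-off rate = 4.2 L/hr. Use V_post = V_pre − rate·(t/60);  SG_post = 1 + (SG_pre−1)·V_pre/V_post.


V_post = 34.0 − 4.2·(114/60) = 26.0200
SG_post = 1 + (1.051 − 1)·34.0/26.0200

1.0666


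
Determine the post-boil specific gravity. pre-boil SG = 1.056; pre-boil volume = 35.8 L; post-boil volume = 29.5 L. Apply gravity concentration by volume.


SG_post = 1 + (SG_pre − 1)·V_pre/V_post
pts_pre = (1.056 − 1)·1000 = 56.0000
pts_post = 56.0000·35.8/29.5 = 67.9593
SG_post = 1 + 67.9593/1000

1.0680


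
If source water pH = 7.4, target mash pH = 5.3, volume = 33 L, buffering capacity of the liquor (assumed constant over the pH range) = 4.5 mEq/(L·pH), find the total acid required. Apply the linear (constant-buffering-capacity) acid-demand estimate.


acid = buffering capacity · (pH_source − pH_target) · V
acid = 4.5 · (7.4 − 5.3) · 33

311.8500 mEq


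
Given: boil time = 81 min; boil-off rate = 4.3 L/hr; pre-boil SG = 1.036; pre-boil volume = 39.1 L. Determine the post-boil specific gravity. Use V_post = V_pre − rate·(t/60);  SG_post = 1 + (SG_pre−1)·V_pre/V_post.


V_post = 39.1 − 4.3·(81/60) = 33.2950
SG_post = 1 + (1.036 − 1)·39.1/33.2950

1.0423


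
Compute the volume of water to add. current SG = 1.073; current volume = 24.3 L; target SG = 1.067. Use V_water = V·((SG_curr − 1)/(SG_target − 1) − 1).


V_water = 24.3·((1.073 − 1)/(1.067 − 1) − 1)

2.1761 L


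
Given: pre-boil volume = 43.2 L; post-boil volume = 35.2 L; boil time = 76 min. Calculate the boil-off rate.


rate = (V_pre − V_post) / (t_min/60)
rate = (43.2 − 35.2) / (76/60)

6.3158 L/hr


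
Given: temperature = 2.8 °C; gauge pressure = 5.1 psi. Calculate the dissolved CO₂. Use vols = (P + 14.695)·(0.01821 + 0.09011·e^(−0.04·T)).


vols = (5.1 + 14.695)·(0.01821 + 0.09011·e^(−0.04·2.8))

1.9552 volumes


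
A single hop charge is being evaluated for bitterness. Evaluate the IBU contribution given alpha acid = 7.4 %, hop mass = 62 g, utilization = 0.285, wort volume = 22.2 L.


IBU = (α/100)·mass·U·1000 / V
IBU = (7.4/100)·62·0.285·1000 / 22.2

58.9000 IBU


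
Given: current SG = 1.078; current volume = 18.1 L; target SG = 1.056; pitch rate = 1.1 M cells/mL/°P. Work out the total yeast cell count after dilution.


V_w = V·((SG_c−1)/(SG_t−1)−1);  °P = 259 − 259/SG_t;  cells = rate·(V+V_w)·°P
V_w = 18.1·((1.078−1)/(1.056−1)−1) = 7.1107
V_final = 18.1 + 7.1107 = 25.2107
°P = 259 − 259/1.056 = 13.7348
cells = 1.1·25.2107·13.7348

380.8919 billion cells


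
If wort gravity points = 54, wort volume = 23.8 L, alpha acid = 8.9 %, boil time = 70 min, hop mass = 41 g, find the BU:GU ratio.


U = 1.65·0.000125^(GP/1000)·(1−e^(−0.04t))/4.15;  IBU = (α/100)·m·U·1000/V;  BU:GU = IBU/GP
U = 1.65·0.000125^(54/1000)·(1−e^(−0.04·70))/4.15 = 0.2298
IBU = (8.9/100)·41·0.2298·1000/23.8 = 35.2387
BU:GU = 35.2387/54

0.6526


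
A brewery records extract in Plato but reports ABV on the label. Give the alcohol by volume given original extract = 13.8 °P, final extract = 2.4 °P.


SG = 259/(259 − P);  ABV = (OG − FG)·131.25
OG = 259/(259 − 13.8) = 1.0563
FG = 259/(259 − 2.4) = 1.0094
ABV = (1.0563 − 1.0094)·131.25

6.1592 % ABV


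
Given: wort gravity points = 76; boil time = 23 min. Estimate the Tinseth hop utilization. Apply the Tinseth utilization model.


U = 1.65·0.000125^(GP/1000) · (1 − e^(−0.04·t))/4.15
bigness = 1.65·0.000125^(76/1000) = 0.8334
boil_factor = (1 − e^(−0.04·23))/4.15 = 0.1449
U = 0.8334 · 0.1449

0.1208


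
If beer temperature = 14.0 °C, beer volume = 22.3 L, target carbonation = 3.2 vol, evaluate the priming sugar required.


residual = 14.695·(0.01821 + 0.09011·e^(−0.04·T));  sugar = (target − residual)·4.0·V
residual = 14.695·(0.01821 + 0.09011·e^(−0.04·14.0)) = 1.0240
sugar = (3.2 − 1.0240)·4.0·22.3

194.1017 g


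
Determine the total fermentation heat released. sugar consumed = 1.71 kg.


Q = m_sugar · 590 kJ/kg
Q = 1.71 · 590

1008.9000 kJ


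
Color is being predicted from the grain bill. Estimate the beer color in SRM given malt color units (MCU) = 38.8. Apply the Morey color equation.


SRM = 1.4922 · MCU^0.6859
SRM = 1.4922 · 38.8^0.6859

18.3488 SRM


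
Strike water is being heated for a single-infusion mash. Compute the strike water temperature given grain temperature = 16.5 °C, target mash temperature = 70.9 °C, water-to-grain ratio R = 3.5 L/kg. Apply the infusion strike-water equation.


T_strike = (0.41/R)·(T_mash − T_grain) + T_mash
T_strike = (0.41/3.5)·(70.9 − 16.5) + 70.9

77.2726 °C


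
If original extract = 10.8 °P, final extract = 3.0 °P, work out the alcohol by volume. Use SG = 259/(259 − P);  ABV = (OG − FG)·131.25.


OG = 259/(259 − 10.8) = 1.0435
FG = 259/(259 − 3.0) = 1.0117
ABV = (1.0435 − 1.0117)·131.25

4.1730 % ABV


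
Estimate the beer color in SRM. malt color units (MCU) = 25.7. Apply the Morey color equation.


SRM = 1.4922 · MCU^0.6859
SRM = 1.4922 · 25.7^0.6859

13.8325 SRM


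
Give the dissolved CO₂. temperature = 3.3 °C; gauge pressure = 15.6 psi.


vols = (P + 14.695)·(0.01821 + 0.09011·e^(−0.04·T))
vols = (15.6 + 14.695)·(0.01821 + 0.09011·e^(−0.04·3.3))

2.9440 volumes


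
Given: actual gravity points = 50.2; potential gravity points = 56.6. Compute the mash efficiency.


efficiency = actual / potential × 100
efficiency = 50.2 / 56.6 × 100

88.6926 %


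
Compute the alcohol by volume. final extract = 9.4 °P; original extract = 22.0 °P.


SG = 259/(259 − P);  ABV = (OG − FG)·131.25
OG = 259/(259 − 22.0) = 1.0928
FG = 259/(259 − 9.4) = 1.0377
ABV = (1.0928 − 1.0377)·131.25

7.2406 % ABV


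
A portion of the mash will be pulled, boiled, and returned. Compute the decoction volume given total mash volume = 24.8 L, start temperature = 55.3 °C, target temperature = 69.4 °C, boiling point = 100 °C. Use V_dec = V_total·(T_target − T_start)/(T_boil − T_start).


V_dec = 24.8·(69.4 − 55.3)/(100 − 55.3)

7.8228 L


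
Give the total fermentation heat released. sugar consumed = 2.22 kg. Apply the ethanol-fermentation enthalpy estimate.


Q = m_sugar · 590 kJ/kg
Q = 2.22 · 590

1309.8000 kJ


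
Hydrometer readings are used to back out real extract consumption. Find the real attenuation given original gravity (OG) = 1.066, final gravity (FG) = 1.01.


AA = (OG−FG)/(OG−1)·100;  RA = AA·0.8192
AA = (1.066 − 1.01)/(1.066 − 1)·100 = 84.8485
RA = 84.8485·0.8192

69.5079 %


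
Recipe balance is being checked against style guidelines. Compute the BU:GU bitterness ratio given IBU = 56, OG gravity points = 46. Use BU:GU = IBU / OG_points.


BU:GU = 56 / 46

1.2174


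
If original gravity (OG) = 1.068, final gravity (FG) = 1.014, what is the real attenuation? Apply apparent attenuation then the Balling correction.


AA = (OG−FG)/(OG−1)·100;  RA = AA·0.8192
AA = (1.068 − 1.014)/(1.068 − 1)·100 = 79.4118
RA = 79.4118·0.8192

65.0541 %


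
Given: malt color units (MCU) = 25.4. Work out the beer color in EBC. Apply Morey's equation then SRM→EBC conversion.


SRM = 1.4922·MCU^0.6859;  EBC = SRM·1.97
SRM = 1.4922·25.4^0.6859 = 13.7215
EBC = 13.7215·1.97

27.0314 EBC


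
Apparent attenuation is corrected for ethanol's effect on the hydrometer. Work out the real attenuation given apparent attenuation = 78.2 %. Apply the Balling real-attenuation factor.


RA = AA · 0.8192
RA = 78.2 · 0.8192

64.0614 %


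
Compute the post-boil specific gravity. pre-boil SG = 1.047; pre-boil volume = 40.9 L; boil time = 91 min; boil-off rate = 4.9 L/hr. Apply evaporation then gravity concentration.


V_post = V_pre − rate·(t/60);  SG_post = 1 + (SG_pre−1)·V_pre/V_post
V_post = 40.9 − 4.9·(91/60) = 33.4683
SG_post = 1 + (1.047 − 1)·40.9/33.4683

1.0574


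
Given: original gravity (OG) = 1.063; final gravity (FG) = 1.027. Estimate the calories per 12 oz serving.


ABW = (OG−FG)·131.25·0.79/FG;  °P = 259 − 259/SG (for OG→OE and FG→AE);  RE = 0.1808·OE + 0.8192·AE;  Cal = (6.9·ABW + 4·(RE−0.1))·FG·3.55
ABW = (1.063 − 1.027)·131.25·0.79/1.027 = 3.6346
OE = 259 − 259/1.063 = 15.3500 °P
AE = 259 − 259/1.027 = 6.8092 °P
RE = 0.1808·15.3500 + 0.8192·6.8092 = 8.3533 °P
Cal = (6.9·3.6346 + 4·(8.3533−0.1))·1.027·3.55

211.7953 kcal


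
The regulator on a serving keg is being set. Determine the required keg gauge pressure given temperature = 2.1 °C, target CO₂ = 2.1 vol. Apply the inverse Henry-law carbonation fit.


psi = vols/(0.01821 + 0.09011·e^(−0.04·T)) − 14.695
psi = 2.1/(0.01821 + 0.09011·e^(−0.04·2.1)) − 14.695

6.0847 psi


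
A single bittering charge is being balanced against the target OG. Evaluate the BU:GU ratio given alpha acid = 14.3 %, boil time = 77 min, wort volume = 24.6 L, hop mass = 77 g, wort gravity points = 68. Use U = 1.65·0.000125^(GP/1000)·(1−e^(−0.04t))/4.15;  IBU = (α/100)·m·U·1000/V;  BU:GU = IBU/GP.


U = 1.65·0.000125^(68/1000)·(1−e^(−0.04·77))/4.15 = 0.2059
IBU = (14.3/100)·77·0.2059·1000/24.6 = 92.1477
BU:GU = 92.1477/68

1.3551


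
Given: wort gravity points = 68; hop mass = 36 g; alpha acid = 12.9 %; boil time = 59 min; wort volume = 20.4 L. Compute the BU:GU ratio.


U = 1.65·0.000125^(GP/1000)·(1−e^(−0.04t))/4.15;  IBU = (α/100)·m·U·1000/V;  BU:GU = IBU/GP
U = 1.65·0.000125^(68/1000)·(1−e^(−0.04·59))/4.15 = 0.1954
IBU = (12.9/100)·36·0.1954·1000/20.4 = 44.4851
BU:GU = 44.4851/68

0.6542


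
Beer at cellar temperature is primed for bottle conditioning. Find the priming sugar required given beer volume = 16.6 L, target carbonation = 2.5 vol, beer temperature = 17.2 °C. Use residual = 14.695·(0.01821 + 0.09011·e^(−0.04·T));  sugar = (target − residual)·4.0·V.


residual = 14.695·(0.01821 + 0.09011·e^(−0.04·17.2)) = 0.9331
sugar = (2.5 − 0.9331)·4.0·16.6

104.0424 g


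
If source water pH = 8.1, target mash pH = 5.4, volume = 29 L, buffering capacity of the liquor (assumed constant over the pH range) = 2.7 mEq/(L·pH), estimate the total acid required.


acid = buffering capacity · (pH_source − pH_target) · V
acid = 2.7 · (8.1 − 5.4) · 29

211.4100 mEq


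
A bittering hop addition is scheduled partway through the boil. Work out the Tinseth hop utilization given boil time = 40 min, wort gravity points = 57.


U = 1.65·0.000125^(GP/1000) · (1 − e^(−0.04·t))/4.15
bigness = 1.65·0.000125^(57/1000) = 0.9886
boil_factor = (1 − e^(−0.04·40))/4.15 = 0.1923
U = 0.9886 · 0.1923

0.1901


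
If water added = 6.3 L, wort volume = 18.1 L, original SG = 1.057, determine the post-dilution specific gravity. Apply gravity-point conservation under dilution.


SG_new = 1 + (SG_old − 1)·V_old/(V_old + V_water)
pts = (1.057 − 1)·1000·18.1/(18.1 + 6.3) = 42.2828
SG_new = 1 + 42.2828/1000

1.0423


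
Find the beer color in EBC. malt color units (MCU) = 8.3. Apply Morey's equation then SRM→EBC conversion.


SRM = 1.4922·MCU^0.6859;  EBC = SRM·1.97
SRM = 1.4922·8.3^0.6859 = 6.3712
EBC = 6.3712·1.97

12.5513 EBC
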